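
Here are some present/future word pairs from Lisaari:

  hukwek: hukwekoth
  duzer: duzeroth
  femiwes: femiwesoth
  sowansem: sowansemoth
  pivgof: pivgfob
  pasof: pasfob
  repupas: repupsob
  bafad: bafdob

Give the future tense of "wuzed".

wuzedoth

femiwes and repupas both end in -s yet inflect differently (femiwesoth, repupsob), so the final letter is not what conditions the rule; the last vowel is.
"wuzed" has last vowel 'e'. The stems whose last vowel is 'e' (hukwek → hukwekoth, duzer → duzeroth, femiwes → femiwesoth) add -oth.
The other pattern: stems whose last vowel is 'a' or 'o' delete the last vowel and add -ob.
So wuzed → wuzedoth.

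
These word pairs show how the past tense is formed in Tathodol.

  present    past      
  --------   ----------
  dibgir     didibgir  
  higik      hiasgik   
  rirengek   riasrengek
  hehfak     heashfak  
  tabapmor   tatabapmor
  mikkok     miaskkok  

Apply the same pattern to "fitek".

fiastek

mikkok and tabapmor both have last vowel 'o' yet inflect differently (miaskkok, tatabapmor), so the last vowel is not what conditions the rule; the final letter is.
"fitek" ends in -k. The stems ending in -k (higik → hiasgik, rirengek → riasrengek, hehfak → heashfak) insert -as- after the first vowel.
The other pattern: stems ending in -r repeat the first consonant+vowel as a prefix.
So fitek → fiastek.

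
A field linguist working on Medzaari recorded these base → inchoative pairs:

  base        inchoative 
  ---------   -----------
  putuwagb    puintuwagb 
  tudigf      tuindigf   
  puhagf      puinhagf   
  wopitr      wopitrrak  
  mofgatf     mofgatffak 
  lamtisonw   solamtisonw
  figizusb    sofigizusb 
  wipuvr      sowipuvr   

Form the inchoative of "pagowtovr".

tudigf and mofgatf both end in -f yet inflect differently (tuindigf, mofgatffak), so the final letter is not what conditions the rule; the second-to-last letter is.
"pagowtovr" has second-to-last letter 'v'. The one such stem in the data (wipuvr → sowipuvr) adds the prefix so-, so the same rule applies.
The other patterns: stems whose second-to-last letter is 'g' insert -in- after the first vowel; stems whose second-to-last letter is 't' double the final consonant and add -ak.
So pagowtovr → sopagowtovr.

sopagowtovr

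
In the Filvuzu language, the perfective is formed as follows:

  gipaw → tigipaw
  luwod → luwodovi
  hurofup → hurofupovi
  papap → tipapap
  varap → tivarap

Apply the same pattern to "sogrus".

sogrusovi

varap and hurofup both end in -p yet inflect differently (tivarap, hurofupovi), so the final letter is not what conditions the rule; the last vowel is.
"sogrus" has last vowel 'u'. The one such stem in the data (hurofup → hurofupovi) adds -ovi, so the same rule applies.
The other pattern: stems whose last vowel is 'a' add the prefix ti-.
So sogrus → sogrusovi.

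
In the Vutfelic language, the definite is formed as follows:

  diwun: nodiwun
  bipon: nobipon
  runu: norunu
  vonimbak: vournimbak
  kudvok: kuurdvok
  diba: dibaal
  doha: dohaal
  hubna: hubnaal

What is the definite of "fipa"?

bipon and kudvok both have last vowel 'o' yet inflect differently (nobipon, kuurdvok), so the last vowel is not what conditions the rule; the final letter is.
"fipa" ends in -a. The stems ending in -a (diba → dibaal, doha → dohaal, hubna → hubnaal) add -al.
So fipa → fipaal.

fipaal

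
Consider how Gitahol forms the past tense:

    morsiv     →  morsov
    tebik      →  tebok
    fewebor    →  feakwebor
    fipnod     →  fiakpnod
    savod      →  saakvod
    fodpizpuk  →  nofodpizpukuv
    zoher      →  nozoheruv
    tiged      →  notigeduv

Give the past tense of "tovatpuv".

notovatpuvuv

tebik and fodpizpuk both end in -k yet inflect differently (tebok, nofodpizpukuv), so the final letter is not what conditions the rule; the last vowel is.
"tovatpuv" has last vowel 'u'. The one such stem in the data (fodpizpuk → nofodpizpukuv) adds no- … -uv around the stem, so the same rule applies.
The other patterns: stems whose last vowel is 'i' change the last vowel to 'o'; stems whose last vowel is 'o' insert -ak- after the first vowel.
So tovatpuv → notovatpuvuv.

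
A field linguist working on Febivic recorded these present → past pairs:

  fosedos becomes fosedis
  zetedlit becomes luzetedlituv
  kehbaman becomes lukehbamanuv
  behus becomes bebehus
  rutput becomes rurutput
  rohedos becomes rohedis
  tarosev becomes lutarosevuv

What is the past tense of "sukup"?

behus and rohedos both end in -s yet inflect differently (bebehus, rohedis), so the final letter is not what conditions the rule; the last vowel is.
"sukup" has last vowel 'u'. The stems whose last vowel is 'u' (rutput → rurutput, behus → bebehus) repeat the first consonant+vowel as a prefix.
So sukup → susukup.

susukup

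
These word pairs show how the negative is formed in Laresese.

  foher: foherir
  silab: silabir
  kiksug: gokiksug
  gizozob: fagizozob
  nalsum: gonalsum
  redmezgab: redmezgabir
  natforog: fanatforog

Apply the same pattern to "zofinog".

kiksug and natforog both end in -g yet inflect differently (gokiksug, fanatforog), so the final letter is not what conditions the rule; the last vowel is.
"zofinog" has last vowel 'o'. The stems whose last vowel is 'o' (gizozob → fagizozob, natforog → fanatforog) add the prefix fa-.
The other patterns: stems whose last vowel is 'u' add the prefix go-; stems whose last vowel is 'a' or 'e' add -ir.
So zofinog → fazofinog.

fazofinog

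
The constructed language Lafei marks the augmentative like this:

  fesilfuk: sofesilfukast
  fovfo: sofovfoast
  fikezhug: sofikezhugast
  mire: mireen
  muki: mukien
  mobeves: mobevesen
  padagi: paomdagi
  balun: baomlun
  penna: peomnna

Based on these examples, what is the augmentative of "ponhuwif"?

poomnhuwif

muki and padagi both end in -i yet inflect differently (mukien, paomdagi), so the final letter is not what conditions the rule; the first letter is.
"ponhuwif" begins with p-. The stems beginning with p- (padagi → paomdagi, penna → peomnna) insert -om- after the first vowel.
So ponhuwif → poomnhuwif.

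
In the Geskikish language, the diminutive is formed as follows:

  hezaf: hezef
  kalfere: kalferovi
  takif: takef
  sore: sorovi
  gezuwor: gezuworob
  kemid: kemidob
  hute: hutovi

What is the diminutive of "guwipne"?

guwipnovi

takif and kemid both have last vowel 'i' yet inflect differently (takef, kemidob), so the last vowel is not what conditions the rule; the final letter is.
"guwipne" ends in -e. The stems ending in -e (sore → sorovi, kalfere → kalferovi, hute → hutovi) drop the final letter and add -ovi.
The other patterns: stems ending in -f change the last vowel to 'e'; stems ending in -d or -r add -ob.
So guwipne → guwipnovi.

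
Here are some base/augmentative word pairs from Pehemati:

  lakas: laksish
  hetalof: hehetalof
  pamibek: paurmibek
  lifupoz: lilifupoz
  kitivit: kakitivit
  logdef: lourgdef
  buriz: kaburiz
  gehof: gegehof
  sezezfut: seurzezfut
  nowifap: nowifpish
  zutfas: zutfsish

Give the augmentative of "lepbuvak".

"lepbuvak" has last vowel 'a'. The stems whose last vowel is 'a' (lakas → laksish, nowifap → nowifpish, zutfas → zutfsish) delete the last vowel and add -ish.
The other patterns: stems whose last vowel is 'i' add the prefix ka-; stems whose last vowel is 'o' repeat the first consonant+vowel as a prefix; stems whose last vowel is 'e' or 'u' insert -ur- after the first vowel.
So lepbuvak → lepbuvkish.

lepbuvkish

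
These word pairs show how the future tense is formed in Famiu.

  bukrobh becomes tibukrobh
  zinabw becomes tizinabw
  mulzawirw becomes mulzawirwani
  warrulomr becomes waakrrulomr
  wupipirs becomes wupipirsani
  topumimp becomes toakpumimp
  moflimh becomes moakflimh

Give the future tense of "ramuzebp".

bukrobh and moflimh both end in -h yet inflect differently (tibukrobh, moakflimh), so the final letter is not what conditions the rule; the second-to-last letter is.
"ramuzebp" has second-to-last letter 'b'. The stems whose second-to-last letter is 'b' (zinabw → tizinabw, bukrobh → tibukrobh) add the prefix ti-.
So ramuzebp → tiramuzebp.

tiramuzebp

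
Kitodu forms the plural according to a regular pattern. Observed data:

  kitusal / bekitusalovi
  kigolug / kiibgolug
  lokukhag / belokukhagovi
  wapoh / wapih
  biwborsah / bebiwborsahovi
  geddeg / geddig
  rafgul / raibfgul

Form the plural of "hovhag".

behovhagovi

"hovhag" has last vowel 'a'. The stems whose last vowel is 'a' (kitusal → bekitusalovi, biwborsah → bebiwborsahovi, lokukhag → belokukhagovi) add be- … -ovi around the stem.
The other patterns: stems whose last vowel is 'u' insert -ib- after the first vowel; stems whose last vowel is 'e' or 'o' change the last vowel to 'i'.
So hovhag → behovhagovi.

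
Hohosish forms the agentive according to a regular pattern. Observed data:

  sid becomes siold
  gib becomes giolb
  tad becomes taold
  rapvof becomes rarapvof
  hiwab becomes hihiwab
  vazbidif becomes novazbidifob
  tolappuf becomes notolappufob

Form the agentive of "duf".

duolf

gib and hiwab both end in -b yet inflect differently (giolb, hihiwab), so the final letter is not what conditions the rule; the number of vowels is.
"duf" has 1 vowel. The stems with 1 vowel (sid → siold, tad → taold, gib → giolb) insert -ol- after the first vowel.
The other patterns: stems with 2 vowels repeat the first consonant+vowel as a prefix; stems with 3 vowels add no- … -ob around the stem.
So duf → duolf.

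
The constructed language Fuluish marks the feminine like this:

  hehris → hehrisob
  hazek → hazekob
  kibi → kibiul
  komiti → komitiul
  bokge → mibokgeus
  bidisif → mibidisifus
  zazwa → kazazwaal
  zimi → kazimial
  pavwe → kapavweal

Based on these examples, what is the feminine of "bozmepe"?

mibozmepeus

kibi and zimi both end in -i yet inflect differently (kibiul, kazimial), so the final letter is not what conditions the rule; the first letter is.
"bozmepe" begins with b-. The stems beginning with b- (bokge → mibokgeus, bidisif → mibidisifus) add mi- … -us around the stem.
The other patterns: stems beginning with h- add -ob; stems beginning with k- add -ul; stems beginning with p- or z- add ka- … -al around the stem.
So bozmepe → mibozmepeus.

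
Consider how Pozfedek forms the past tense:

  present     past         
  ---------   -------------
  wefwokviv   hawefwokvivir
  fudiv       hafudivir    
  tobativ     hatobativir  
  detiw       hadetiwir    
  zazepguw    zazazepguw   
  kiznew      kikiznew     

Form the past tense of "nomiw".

"nomiw" has last vowel 'i'. The stems whose last vowel is 'i' (wefwokviv → hawefwokvivir, fudiv → hafudivir, detiw → hadetiwir) add ha- … -ir around the stem.
The other pattern: stems whose last vowel is 'e' or 'u' repeat the first consonant+vowel as a prefix.
So nomiw → hanomiwir.

hanomiwir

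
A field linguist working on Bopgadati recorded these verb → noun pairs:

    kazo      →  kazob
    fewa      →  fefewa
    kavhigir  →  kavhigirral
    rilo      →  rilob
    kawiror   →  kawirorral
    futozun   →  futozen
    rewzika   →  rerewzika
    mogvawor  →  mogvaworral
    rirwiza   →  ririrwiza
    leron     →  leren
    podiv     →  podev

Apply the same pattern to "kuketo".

kuketob

rilo and mogvawor both have last vowel 'o' yet inflect differently (rilob, mogvaworral), so the last vowel is not what conditions the rule; the final letter is.
"kuketo" ends in -o. The stems ending in -o (rilo → rilob, kazo → kazob) drop the final letter and add -ob.
The other patterns: stems ending in -a repeat the first consonant+vowel as a prefix; stems ending in -r double the final consonant and add -al; stems ending in -n or -v change the last vowel to 'e'.
So kuketo → kuketob.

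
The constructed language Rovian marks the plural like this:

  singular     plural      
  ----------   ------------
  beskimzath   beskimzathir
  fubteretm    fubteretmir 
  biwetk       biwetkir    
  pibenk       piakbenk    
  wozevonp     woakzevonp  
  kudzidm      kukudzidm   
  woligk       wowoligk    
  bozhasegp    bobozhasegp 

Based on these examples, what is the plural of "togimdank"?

toakgimdank

biwetk and pibenk both end in -k yet inflect differently (biwetkir, piakbenk), so the final letter is not what conditions the rule; the second-to-last letter is.
"togimdank" has second-to-last letter 'n'. The stems whose second-to-last letter is 'n' (pibenk → piakbenk, wozevonp → woakzevonp) insert -ak- after the first vowel.
So togimdank → toakgimdank.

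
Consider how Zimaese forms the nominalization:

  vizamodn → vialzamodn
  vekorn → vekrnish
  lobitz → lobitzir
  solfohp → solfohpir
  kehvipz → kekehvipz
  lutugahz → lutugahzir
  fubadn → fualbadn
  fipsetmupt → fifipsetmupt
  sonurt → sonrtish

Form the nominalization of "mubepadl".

"mubepadl" has second-to-last letter 'd'. The stems whose second-to-last letter is 'd' (vizamodn → vialzamodn, fubadn → fualbadn) insert -al- after the first vowel.
The other patterns: stems whose second-to-last letter is 'r' delete the last vowel and add -ish; stems whose second-to-last letter is 'p' repeat the first consonant+vowel as a prefix; stems whose second-to-last letter is 'h' or 't' add -ir.
So mubepadl → mualbepadl.

mualbepadl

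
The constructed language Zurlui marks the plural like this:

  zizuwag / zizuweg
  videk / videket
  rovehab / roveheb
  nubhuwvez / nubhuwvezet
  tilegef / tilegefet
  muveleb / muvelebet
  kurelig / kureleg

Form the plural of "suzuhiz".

muveleb and rovehab both end in -b yet inflect differently (muvelebet, roveheb), so the final letter is not what conditions the rule; the last vowel is.
"suzuhiz" has last vowel 'i'. The one such stem in the data (kurelig → kureleg) changes the last vowel to 'e' (as do rovehab, zizuwag), so the same rule applies.
The other pattern: stems whose last vowel is 'e' add -et.
So suzuhiz → suzuhez.

suzuhez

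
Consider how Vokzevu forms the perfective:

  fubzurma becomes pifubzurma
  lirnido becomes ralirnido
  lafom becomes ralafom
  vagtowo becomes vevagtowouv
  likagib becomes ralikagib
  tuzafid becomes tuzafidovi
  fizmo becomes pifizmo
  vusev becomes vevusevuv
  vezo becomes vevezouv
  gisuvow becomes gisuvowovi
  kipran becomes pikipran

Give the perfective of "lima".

ralima

vagtowo and lirnido both end in -o yet inflect differently (vevagtowouv, ralirnido), so the final letter is not what conditions the rule; the first letter is.
"lima" begins with l-. The stems beginning with l- (lafom → ralafom, lirnido → ralirnido, likagib → ralikagib) add the prefix ra-.
The other patterns: stems beginning with v- add ve- … -uv around the stem; stems beginning with g- or t- add -ovi; stems beginning with f- or k- add the prefix pi-.
So lima → ralima.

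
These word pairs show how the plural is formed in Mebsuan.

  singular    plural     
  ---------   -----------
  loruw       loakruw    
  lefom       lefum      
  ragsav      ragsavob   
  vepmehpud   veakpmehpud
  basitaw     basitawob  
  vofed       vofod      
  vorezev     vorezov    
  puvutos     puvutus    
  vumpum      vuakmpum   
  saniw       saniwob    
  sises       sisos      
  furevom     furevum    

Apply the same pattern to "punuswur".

vorezev and ragsav both end in -v yet inflect differently (vorezov, ragsavob), so the final letter is not what conditions the rule; the last vowel is.
"punuswur" has last vowel 'u'. The stems whose last vowel is 'u' (loruw → loakruw, vumpum → vuakmpum, vepmehpud → veakpmehpud) insert -ak- after the first vowel.
The other patterns: stems whose last vowel is 'e' change the last vowel to 'o'; stems whose last vowel is 'a' or 'i' add -ob; stems whose last vowel is 'o' change the last vowel to 'u'.
So punuswur → puaknuswur.

puaknuswur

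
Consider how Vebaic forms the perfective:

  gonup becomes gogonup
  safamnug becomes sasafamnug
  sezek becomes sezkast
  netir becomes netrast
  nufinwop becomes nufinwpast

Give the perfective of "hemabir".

gonup and nufinwop both end in -p yet inflect differently (gogonup, nufinwpast), so the final letter is not what conditions the rule; the last vowel is.
"hemabir" has last vowel 'i'. The one such stem in the data (netir → netrast) deletes the last vowel and adds -ast (as do sezek, nufinwop), so the same rule applies.
So hemabir → hemabrast.

hemabrast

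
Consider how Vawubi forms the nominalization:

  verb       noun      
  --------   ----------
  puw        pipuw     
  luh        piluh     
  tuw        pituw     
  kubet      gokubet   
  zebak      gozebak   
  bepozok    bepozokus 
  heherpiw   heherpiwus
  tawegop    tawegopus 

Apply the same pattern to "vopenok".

vopenokus

zebak and bepozok both end in -k yet inflect differently (gozebak, bepozokus), so the final letter is not what conditions the rule; the number of vowels is.
"vopenok" has 3 vowels. The stems with 3 vowels (bepozok → bepozokus, heherpiw → heherpiwus, tawegop → tawegopus) add -us.
The other patterns: stems with 1 vowel add the prefix pi-; stems with 2 vowels add the prefix go-.
So vopenok → vopenokus.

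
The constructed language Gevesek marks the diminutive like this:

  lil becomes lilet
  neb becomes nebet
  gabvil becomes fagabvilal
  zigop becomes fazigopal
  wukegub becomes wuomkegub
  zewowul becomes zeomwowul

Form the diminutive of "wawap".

lil and gabvil both end in -l yet inflect differently (lilet, fagabvilal), so the final letter is not what conditions the rule; the number of vowels is.
"wawap" has 2 vowels. The stems with 2 vowels (gabvil → fagabvilal, zigop → fazigopal) add fa- … -al around the stem.
The other patterns: stems with 1 vowel add -et; stems with 3 vowels insert -om- after the first vowel.
So wawap → fawawapal.

fawawapal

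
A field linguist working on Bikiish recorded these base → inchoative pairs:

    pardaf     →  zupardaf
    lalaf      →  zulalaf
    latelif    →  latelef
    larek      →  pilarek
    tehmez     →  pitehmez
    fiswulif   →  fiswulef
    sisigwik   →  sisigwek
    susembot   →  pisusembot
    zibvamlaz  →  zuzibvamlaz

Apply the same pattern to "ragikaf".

zuragikaf

latelif and lalaf both end in -f yet inflect differently (latelef, zulalaf), so the final letter is not what conditions the rule; the last vowel is.
"ragikaf" has last vowel 'a'. The stems whose last vowel is 'a' (zibvamlaz → zuzibvamlaz, lalaf → zulalaf, pardaf → zupardaf) add the prefix zu-.
The other patterns: stems whose last vowel is 'i' change the last vowel to 'e'; stems whose last vowel is 'e' or 'o' add the prefix pi-.
So ragikaf → zuragikaf.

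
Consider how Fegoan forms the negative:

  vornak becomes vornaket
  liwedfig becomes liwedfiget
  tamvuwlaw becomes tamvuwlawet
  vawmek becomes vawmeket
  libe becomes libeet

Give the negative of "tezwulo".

tezwuloet

Every pair shown (vornak → vornaket, liwedfig → liwedfiget, tamvuwlaw → tamvuwlawet, …) follows the same rule: add -et.
So tezwulo → tezwuloet.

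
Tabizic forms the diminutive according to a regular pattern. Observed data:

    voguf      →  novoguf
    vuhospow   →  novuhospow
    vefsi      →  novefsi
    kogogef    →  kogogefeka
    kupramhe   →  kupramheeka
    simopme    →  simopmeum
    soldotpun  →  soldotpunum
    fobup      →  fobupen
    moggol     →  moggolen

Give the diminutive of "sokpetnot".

sokpetnotum

voguf and kogogef both end in -f yet inflect differently (novoguf, kogogefeka), so the final letter is not what conditions the rule; the first letter is.
"sokpetnot" begins with s-. The stems beginning with s- (simopme → simopmeum, soldotpun → soldotpunum) add -um.
So sokpetnot → sokpetnotum.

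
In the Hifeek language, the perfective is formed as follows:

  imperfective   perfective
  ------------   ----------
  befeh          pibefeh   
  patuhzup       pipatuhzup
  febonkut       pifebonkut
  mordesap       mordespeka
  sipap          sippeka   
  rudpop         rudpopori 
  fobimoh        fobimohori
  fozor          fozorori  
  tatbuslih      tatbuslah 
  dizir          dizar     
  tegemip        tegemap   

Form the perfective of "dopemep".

pidopemep

patuhzup and mordesap both end in -p yet inflect differently (pipatuhzup, mordespeka), so the final letter is not what conditions the rule; the last vowel is.
"dopemep" has last vowel 'e'. The one such stem in the data (befeh → pibefeh) adds the prefix pi-, so the same rule applies.
The other patterns: stems whose last vowel is 'a' delete the last vowel and add -eka; stems whose last vowel is 'o' add -ori; stems whose last vowel is 'i' change the last vowel to 'a'.
So dopemep → pidopemep.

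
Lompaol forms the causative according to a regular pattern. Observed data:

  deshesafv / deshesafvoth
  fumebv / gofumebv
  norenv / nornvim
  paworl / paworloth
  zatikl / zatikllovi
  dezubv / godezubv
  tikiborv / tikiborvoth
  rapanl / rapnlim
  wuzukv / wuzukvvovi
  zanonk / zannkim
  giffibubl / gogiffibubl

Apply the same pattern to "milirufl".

rapanl and zatikl both end in -l yet inflect differently (rapnlim, zatikllovi), so the final letter is not what conditions the rule; the second-to-last letter is.
"milirufl" has second-to-last letter 'f'. The one such stem in the data (deshesafv → deshesafvoth) adds -oth, so the same rule applies.
So milirufl → milirufloth.

milirufloth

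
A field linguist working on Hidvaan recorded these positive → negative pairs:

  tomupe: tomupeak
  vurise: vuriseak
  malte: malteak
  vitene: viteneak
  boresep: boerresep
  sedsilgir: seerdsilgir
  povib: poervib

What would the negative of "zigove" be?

zigoveak

"zigove" ends in -e. The stems ending in -e (tomupe → tomupeak, vurise → vuriseak, malte → malteak) add -ak.
The other pattern: stems ending in -b, -p or -r insert -er- after the first vowel.
So zigove → zigoveak.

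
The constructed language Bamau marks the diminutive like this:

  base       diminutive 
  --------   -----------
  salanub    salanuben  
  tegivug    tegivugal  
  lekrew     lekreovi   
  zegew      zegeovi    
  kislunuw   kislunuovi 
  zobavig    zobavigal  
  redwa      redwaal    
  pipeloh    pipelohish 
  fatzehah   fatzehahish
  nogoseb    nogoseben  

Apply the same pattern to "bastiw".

kislunuw and salanub both have last vowel 'u' yet inflect differently (kislunuovi, salanuben), so the last vowel is not what conditions the rule; the final letter is.
"bastiw" ends in -w. The stems ending in -w (kislunuw → kislunuovi, zegew → zegeovi, lekrew → lekreovi) drop the final letter and add -ovi.
So bastiw → bastiovi.

bastiovi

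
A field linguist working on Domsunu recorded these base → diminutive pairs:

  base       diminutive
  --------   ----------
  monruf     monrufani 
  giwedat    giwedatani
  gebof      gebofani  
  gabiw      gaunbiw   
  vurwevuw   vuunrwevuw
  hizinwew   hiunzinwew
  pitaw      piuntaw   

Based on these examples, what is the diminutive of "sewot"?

sewotani

pitaw and giwedat both have last vowel 'a' yet inflect differently (piuntaw, giwedatani), so the last vowel is not what conditions the rule; the final letter is.
"sewot" ends in -t. The one such stem in the data (giwedat → giwedatani) adds -ani, so the same rule applies.
So sewot → sewotani.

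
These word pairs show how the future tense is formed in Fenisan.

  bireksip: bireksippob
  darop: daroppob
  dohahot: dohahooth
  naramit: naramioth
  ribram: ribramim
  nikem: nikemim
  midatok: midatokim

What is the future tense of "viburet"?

vibureoth

"viburet" ends in -t. The stems ending in -t (dohahot → dohahooth, naramit → naramioth) drop the final letter and add -oth.
The other patterns: stems ending in -p double the final consonant and add -ob; stems ending in -k or -m add -im.
So viburet → vibureoth.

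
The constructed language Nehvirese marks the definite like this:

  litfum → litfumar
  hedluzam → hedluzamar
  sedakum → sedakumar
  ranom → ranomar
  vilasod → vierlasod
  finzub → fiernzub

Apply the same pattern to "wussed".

"wussed" ends in -d. The one such stem in the data (vilasod → vierlasod) inserts -er- after the first vowel (as does finzub), so the same rule applies.
So wussed → wuerssed.

wuerssed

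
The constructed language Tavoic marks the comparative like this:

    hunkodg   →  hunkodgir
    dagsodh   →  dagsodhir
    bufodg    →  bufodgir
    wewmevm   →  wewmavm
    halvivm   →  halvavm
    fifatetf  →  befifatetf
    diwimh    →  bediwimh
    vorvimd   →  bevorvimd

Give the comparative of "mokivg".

"mokivg" has second-to-last letter 'v'. The stems whose second-to-last letter is 'v' (wewmevm → wewmavm, halvivm → halvavm) change the last vowel to 'a'.
The other patterns: stems whose second-to-last letter is 'd' add -ir; stems whose second-to-last letter is 'm' or 't' add the prefix be-.
So mokivg → mokavg.

mokavg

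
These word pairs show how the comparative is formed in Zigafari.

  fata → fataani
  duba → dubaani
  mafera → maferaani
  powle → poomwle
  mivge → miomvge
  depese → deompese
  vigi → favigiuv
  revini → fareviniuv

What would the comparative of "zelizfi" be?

fazelizfiuv

mafera and mivge both begin with m- yet inflect differently (maferaani, miomvge), so the first letter is not what conditions the rule; the final letter is.
"zelizfi" ends in -i. The stems ending in -i (vigi → favigiuv, revini → fareviniuv) add fa- … -uv around the stem.
The other patterns: stems ending in -a add -ani; stems ending in -e insert -om- after the first vowel.
So zelizfi → fazelizfiuv.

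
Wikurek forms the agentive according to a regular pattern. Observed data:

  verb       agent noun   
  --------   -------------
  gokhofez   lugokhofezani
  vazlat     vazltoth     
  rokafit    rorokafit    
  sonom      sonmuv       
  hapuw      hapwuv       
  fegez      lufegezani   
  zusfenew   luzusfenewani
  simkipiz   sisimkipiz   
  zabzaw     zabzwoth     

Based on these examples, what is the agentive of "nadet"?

vazlat and rokafit both end in -t yet inflect differently (vazltoth, rorokafit), so the final letter is not what conditions the rule; the last vowel is.
"nadet" has last vowel 'e'. The stems whose last vowel is 'e' (fegez → lufegezani, gokhofez → lugokhofezani, zusfenew → luzusfenewani) add lu- … -ani around the stem.
So nadet → lunadetani.

lunadetani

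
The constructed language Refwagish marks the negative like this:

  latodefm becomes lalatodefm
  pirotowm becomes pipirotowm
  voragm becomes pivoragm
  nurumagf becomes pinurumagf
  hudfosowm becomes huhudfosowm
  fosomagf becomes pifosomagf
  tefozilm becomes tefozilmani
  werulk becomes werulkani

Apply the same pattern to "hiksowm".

"hiksowm" has second-to-last letter 'w'. The stems whose second-to-last letter is 'w' (hudfosowm → huhudfosowm, pirotowm → pipirotowm) repeat the first consonant+vowel as a prefix.
The other patterns: stems whose second-to-last letter is 'l' add -ani; stems whose second-to-last letter is 'g' add the prefix pi-.
So hiksowm → hihiksowm.

hihiksowm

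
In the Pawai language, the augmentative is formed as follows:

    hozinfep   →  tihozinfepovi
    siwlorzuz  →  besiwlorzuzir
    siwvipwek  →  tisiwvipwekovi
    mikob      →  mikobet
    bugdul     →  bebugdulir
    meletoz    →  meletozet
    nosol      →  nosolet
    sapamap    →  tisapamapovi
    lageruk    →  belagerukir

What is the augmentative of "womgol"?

"womgol" has last vowel 'o'. The stems whose last vowel is 'o' (meletoz → meletozet, mikob → mikobet, nosol → nosolet) add -et.
The other patterns: stems whose last vowel is 'a' or 'e' add ti- … -ovi around the stem; stems whose last vowel is 'u' add be- … -ir around the stem.
So womgol → womgolet.

womgolet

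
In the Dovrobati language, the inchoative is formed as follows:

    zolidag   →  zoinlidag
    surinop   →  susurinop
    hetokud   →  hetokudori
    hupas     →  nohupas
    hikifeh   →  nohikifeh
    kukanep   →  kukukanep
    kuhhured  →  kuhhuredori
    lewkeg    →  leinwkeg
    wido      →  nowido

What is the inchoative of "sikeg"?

siinkeg

"sikeg" ends in -g. The stems ending in -g (zolidag → zoinlidag, lewkeg → leinwkeg) insert -in- after the first vowel.
So sikeg → siinkeg.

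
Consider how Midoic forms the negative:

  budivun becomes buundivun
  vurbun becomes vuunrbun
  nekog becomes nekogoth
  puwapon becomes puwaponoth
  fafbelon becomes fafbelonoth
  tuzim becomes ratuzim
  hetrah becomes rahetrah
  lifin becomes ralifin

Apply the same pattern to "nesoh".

nesohoth

budivun and puwapon both end in -n yet inflect differently (buundivun, puwaponoth), so the final letter is not what conditions the rule; the last vowel is.
"nesoh" has last vowel 'o'. The stems whose last vowel is 'o' (nekog → nekogoth, puwapon → puwaponoth, fafbelon → fafbelonoth) add -oth.
The other patterns: stems whose last vowel is 'u' insert -un- after the first vowel; stems whose last vowel is 'a' or 'i' add the prefix ra-.
So nesoh → nesohoth.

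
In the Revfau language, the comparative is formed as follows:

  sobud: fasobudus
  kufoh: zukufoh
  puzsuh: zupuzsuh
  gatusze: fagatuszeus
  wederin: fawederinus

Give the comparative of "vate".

favateus

puzsuh and sobud both have last vowel 'u' yet inflect differently (zupuzsuh, fasobudus), so the last vowel is not what conditions the rule; the final letter is.
"vate" ends in -e. The one such stem in the data (gatusze → fagatuszeus) adds fa- … -us around the stem, so the same rule applies.
So vate → favateus.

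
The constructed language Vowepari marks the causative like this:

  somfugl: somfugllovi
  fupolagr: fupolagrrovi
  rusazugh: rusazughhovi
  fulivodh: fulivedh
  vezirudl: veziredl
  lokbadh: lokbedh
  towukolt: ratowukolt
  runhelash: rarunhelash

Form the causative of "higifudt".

"higifudt" has second-to-last letter 'd'. The stems whose second-to-last letter is 'd' (fulivodh → fulivedh, vezirudl → veziredl, lokbadh → lokbedh) change the last vowel to 'e'.
So higifudt → higifedt.

higifedt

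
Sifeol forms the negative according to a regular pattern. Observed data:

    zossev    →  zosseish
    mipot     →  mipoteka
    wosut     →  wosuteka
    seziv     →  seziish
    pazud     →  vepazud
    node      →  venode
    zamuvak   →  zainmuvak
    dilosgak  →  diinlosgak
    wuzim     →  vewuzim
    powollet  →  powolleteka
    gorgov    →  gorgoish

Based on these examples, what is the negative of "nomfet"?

mipot and gorgov both have last vowel 'o' yet inflect differently (mipoteka, gorgoish), so the last vowel is not what conditions the rule; the final letter is.
"nomfet" ends in -t. The stems ending in -t (wosut → wosuteka, powollet → powolleteka, mipot → mipoteka) add -eka.
The other patterns: stems ending in -v drop the final letter and add -ish; stems ending in -k insert -in- after the first vowel; stems ending in -d, -e or -m add the prefix ve-.
So nomfet → nomfeteka.

nomfeteka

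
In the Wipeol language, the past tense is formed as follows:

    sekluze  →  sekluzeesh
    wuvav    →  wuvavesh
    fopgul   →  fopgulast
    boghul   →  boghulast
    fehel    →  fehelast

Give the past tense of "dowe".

fehel and sekluze both have last vowel 'e' yet inflect differently (fehelast, sekluzeesh), so the last vowel is not what conditions the rule; the final letter is.
"dowe" ends in -e. The one such stem in the data (sekluze → sekluzeesh) adds -esh, so the same rule applies.
The other pattern: stems ending in -l add -ast.
So dowe → doweesh.

doweesh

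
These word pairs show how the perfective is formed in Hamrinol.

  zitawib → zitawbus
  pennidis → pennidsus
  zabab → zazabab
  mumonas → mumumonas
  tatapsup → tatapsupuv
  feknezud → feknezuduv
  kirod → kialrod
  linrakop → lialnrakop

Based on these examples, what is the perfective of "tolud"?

"tolud" has last vowel 'u'. The stems whose last vowel is 'u' (tatapsup → tatapsupuv, feknezud → feknezuduv) add -uv.
The other patterns: stems whose last vowel is 'i' delete the last vowel and add -us; stems whose last vowel is 'a' repeat the first consonant+vowel as a prefix; stems whose last vowel is 'o' insert -al- after the first vowel.
So tolud → toluduv.

toluduv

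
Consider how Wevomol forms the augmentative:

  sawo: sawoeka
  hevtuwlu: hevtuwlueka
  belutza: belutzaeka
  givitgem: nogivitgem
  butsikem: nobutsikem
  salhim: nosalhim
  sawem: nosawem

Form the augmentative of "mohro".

mohroeka

"mohro" ends in a vowel. The stems ending in a vowel (sawo → sawoeka, hevtuwlu → hevtuwlueka, belutza → belutzaeka) add -eka.
The other pattern: stems ending in a consonant add the prefix no-.
So mohro → mohroeka.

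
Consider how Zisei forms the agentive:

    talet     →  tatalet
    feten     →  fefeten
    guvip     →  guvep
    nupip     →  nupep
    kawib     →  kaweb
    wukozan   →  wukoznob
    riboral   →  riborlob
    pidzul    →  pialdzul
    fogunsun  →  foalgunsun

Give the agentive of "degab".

degbob

feten and wukozan both end in -n yet inflect differently (fefeten, wukoznob), so the final letter is not what conditions the rule; the last vowel is.
"degab" has last vowel 'a'. The stems whose last vowel is 'a' (wukozan → wukoznob, riboral → riborlob) delete the last vowel and add -ob.
The other patterns: stems whose last vowel is 'e' repeat the first consonant+vowel as a prefix; stems whose last vowel is 'i' change the last vowel to 'e'; stems whose last vowel is 'u' insert -al- after the first vowel.
So degab → degbob.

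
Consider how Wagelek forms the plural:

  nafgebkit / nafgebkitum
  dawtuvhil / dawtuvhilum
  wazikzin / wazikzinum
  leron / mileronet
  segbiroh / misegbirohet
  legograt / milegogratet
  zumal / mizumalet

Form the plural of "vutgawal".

"vutgawal" has last vowel 'a'. The stems whose last vowel is 'a' (legograt → milegogratet, zumal → mizumalet) add mi- … -et around the stem.
The other pattern: stems whose last vowel is 'i' add -um.
So vutgawal → mivutgawalet.

mivutgawalet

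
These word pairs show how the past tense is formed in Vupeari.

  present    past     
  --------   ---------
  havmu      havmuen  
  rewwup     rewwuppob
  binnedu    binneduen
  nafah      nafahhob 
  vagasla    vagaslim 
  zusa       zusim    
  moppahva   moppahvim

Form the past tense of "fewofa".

"fewofa" ends in -a. The stems ending in -a (zusa → zusim, moppahva → moppahvim, vagasla → vagaslim) drop the final letter and add -im.
The other patterns: stems ending in -u add -en; stems ending in -h or -p double the final consonant and add -ob.
So fewofa → fewofim.

fewofim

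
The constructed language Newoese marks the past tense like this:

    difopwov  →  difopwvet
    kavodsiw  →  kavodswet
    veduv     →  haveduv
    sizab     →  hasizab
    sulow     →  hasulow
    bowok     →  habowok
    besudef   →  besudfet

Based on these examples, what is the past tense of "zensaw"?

hazensaw

"zensaw" has 2 vowels. The stems with 2 vowels (sulow → hasulow, veduv → haveduv, sizab → hasizab) add the prefix ha-.
So zensaw → hazensaw.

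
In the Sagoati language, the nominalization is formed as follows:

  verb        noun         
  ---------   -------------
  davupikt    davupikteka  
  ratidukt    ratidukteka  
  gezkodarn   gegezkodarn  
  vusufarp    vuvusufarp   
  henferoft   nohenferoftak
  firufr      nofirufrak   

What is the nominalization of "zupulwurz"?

davupikt and henferoft both end in -t yet inflect differently (davupikteka, nohenferoftak), so the final letter is not what conditions the rule; the second-to-last letter is.
"zupulwurz" has second-to-last letter 'r'. The stems whose second-to-last letter is 'r' (gezkodarn → gegezkodarn, vusufarp → vuvusufarp) repeat the first consonant+vowel as a prefix.
The other patterns: stems whose second-to-last letter is 'k' add -eka; stems whose second-to-last letter is 'f' add no- … -ak around the stem.
So zupulwurz → zuzupulwurz.

zuzupulwurz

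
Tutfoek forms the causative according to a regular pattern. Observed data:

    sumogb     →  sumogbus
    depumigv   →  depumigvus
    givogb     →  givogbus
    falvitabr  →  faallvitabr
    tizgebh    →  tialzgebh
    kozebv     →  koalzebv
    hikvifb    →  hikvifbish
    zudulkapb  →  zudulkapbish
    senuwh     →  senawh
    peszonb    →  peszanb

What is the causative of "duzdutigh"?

duzdutighus

"duzdutigh" has second-to-last letter 'g'. The stems whose second-to-last letter is 'g' (sumogb → sumogbus, depumigv → depumigvus, givogb → givogbus) add -us.
The other patterns: stems whose second-to-last letter is 'b' insert -al- after the first vowel; stems whose second-to-last letter is 'f' or 'p' add -ish; stems whose second-to-last letter is 'n' or 'w' change the last vowel to 'a'.
So duzdutigh → duzdutighus.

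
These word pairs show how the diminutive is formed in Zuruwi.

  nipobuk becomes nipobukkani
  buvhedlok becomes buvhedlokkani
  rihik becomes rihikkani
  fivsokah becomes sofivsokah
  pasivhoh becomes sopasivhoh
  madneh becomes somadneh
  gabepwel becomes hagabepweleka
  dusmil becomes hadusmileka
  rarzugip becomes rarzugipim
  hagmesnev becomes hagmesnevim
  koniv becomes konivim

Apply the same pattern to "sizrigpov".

sizrigpovim

buvhedlok and pasivhoh both have last vowel 'o' yet inflect differently (buvhedlokkani, sopasivhoh), so the last vowel is not what conditions the rule; the final letter is.
"sizrigpov" ends in -v. The stems ending in -v (hagmesnev → hagmesnevim, koniv → konivim) add -im.
So sizrigpov → sizrigpovim.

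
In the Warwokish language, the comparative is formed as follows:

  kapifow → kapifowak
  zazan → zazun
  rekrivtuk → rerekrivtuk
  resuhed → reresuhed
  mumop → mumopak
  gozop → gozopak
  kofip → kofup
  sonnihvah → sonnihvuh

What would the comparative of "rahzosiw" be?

gozop and kofip both end in -p yet inflect differently (gozopak, kofup), so the final letter is not what conditions the rule; the last vowel is.
"rahzosiw" has last vowel 'i'. The one such stem in the data (kofip → kofup) changes the last vowel to 'u' (as do zazan, sonnihvah), so the same rule applies.
The other patterns: stems whose last vowel is 'e' or 'u' repeat the first consonant+vowel as a prefix; stems whose last vowel is 'o' add -ak.
So rahzosiw → rahzosuw.

rahzosuw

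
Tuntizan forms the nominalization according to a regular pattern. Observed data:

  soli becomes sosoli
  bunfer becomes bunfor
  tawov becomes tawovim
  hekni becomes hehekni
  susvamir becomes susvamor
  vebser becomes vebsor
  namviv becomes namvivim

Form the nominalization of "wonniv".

wonnivim

"wonniv" ends in -v. The stems ending in -v (namviv → namvivim, tawov → tawovim) add -im.
The other patterns: stems ending in -i repeat the first consonant+vowel as a prefix; stems ending in -r change the last vowel to 'o'.
So wonniv → wonnivim.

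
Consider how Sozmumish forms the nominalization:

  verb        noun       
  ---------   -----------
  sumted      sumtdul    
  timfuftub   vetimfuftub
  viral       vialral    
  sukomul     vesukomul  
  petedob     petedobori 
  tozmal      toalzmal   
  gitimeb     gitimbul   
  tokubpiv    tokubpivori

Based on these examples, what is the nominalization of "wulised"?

wulisdul

"wulised" has last vowel 'e'. The stems whose last vowel is 'e' (sumted → sumtdul, gitimeb → gitimbul) delete the last vowel and add -ul.
So wulised → wulisdul.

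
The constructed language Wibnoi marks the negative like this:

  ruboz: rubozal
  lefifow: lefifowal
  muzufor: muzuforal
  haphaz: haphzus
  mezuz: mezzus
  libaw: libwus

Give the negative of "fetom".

"fetom" has last vowel 'o'. The stems whose last vowel is 'o' (ruboz → rubozal, lefifow → lefifowal, muzufor → muzuforal) add -al.
The other pattern: stems whose last vowel is 'a' or 'u' delete the last vowel and add -us.
So fetom → fetomal.

fetomal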